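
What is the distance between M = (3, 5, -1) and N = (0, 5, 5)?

d = √[(x₂-x₁)² + (y₂-y₁)² + (z₂-z₁)²]
  = √[(-3)² + 0² + 6²]
  = √[9 + 0 + 36]
  = √45
  ≈ 6.708

6.708


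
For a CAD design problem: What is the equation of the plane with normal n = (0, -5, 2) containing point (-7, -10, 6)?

The plane through P with normal n = (a, b, c) satisfies n·(r - P) = 0,
i.e. ax + by + cz = a·x₀ + b·y₀ + c·z₀.
d = 0·(-7) + (-5)·(-10) + 2·6
  = 0 + 50 + 12
  = 62
Equation: -5y + 2z = 62

-5y + 2z = 62


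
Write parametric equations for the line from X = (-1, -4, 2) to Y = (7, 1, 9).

Direction vector d = Y - X = (7 + 1, 1 + 4, 9 - 2) = (8, 5, 7)
Parametric form r = X + t·d:
x = -1 + 8t, y = -4 + 5t, z = 2 + 7t

x = -1 + 8t, y = -4 + 5t, z = 2 + 7t


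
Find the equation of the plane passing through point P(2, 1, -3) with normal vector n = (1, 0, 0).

The plane through P with normal n = (a, b, c) satisfies n·(r - P) = 0,
i.e. ax + by + cz = a·x₀ + b·y₀ + c·z₀.
d = 1·2 + 0·1 + 0·(-3)
  = 2 + 0 + 0
  = 2
Equation: x = 2

x = 2


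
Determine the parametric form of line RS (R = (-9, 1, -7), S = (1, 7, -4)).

Direction vector d = S - R = (1 + 9, 7 - 1, -4 + 7) = (10, 6, 3)
Parametric form r = R + t·d:
x = -9 + 10t, y = 1 + 6t, z = -7 + 3t

x = -9 + 10t, y = 1 + 6t, z = -7 + 3t


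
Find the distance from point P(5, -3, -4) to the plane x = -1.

distance = |a·x₀ + b·y₀ + c·z₀ - d| / √(a² + b² + c²)
  = |1·5 + 0·(-3) + 0·(-4) - (-1)| / √(1² + 0² + 0²)
  = |5 + 0 + 0 + 1| / √(1 + 0 + 0)
  = |6| / √1
  = 6 / 1
  ≈ 6

6


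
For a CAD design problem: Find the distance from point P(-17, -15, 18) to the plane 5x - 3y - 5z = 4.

distance = |a·x₀ + b·y₀ + c·z₀ - d| / √(a² + b² + c²)
  = |5·(-17) + (-3)·(-15) + (-5)·18 - 4| / √(5² + (-3)² + (-5)²)
  = |-85 + 45 - 90 - 4| / √(25 + 9 + 25)
  = |-134| / √59
  = 134 / 7.681
  ≈ 17.45

17.45


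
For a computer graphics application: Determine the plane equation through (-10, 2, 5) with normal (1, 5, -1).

The plane through P with normal n = (a, b, c) satisfies n·(r - P) = 0,
i.e. ax + by + cz = a·x₀ + b·y₀ + c·z₀.
d = 1·(-10) + 5·2 + (-1)·5
  = -10 + 10 - 5
  = -5
Equation: x + 5y - z = -5

x + 5y - z = -5


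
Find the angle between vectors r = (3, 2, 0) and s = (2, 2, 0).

r·s = 3·2 + 2·2 + 0·0 = 6 + 4 + 0 = 10
|r| = √(3² + 2² + 0²) = √13 ≈ 3.606
|s| = √(2² + 2² + 0²) = √8 ≈ 2.828
cos θ = (r·s)/(|r||s|) = 10/(3.606·2.828) ≈ 0.9806
θ = arccos(0.9806) ≈ 11.31°

11.31°


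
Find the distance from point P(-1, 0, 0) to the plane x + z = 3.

distance = |a·x₀ + b·y₀ + c·z₀ - d| / √(a² + b² + c²)
  = |1·(-1) + 0·0 + 1·0 - 3| / √(1² + 0² + 1²)
  = |-1 + 0 + 0 - 3| / √(1 + 0 + 1)
  = |-4| / √2
  = 4 / 1.414
  ≈ 2.828

2.828


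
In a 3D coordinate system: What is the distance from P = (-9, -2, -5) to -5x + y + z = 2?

distance = |a·x₀ + b·y₀ + c·z₀ - d| / √(a² + b² + c²)
  = |(-5)·(-9) + 1·(-2) + 1·(-5) - 2| / √((-5)² + 1² + 1²)
  = |45 - 2 - 5 - 2| / √(25 + 1 + 1)
  = |36| / √27
  = 36 / 5.196
  ≈ 6.928

6.928


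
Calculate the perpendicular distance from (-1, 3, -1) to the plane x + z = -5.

distance = |a·x₀ + b·y₀ + c·z₀ - d| / √(a² + b² + c²)
  = |1·(-1) + 0·3 + 1·(-1) - (-5)| / √(1² + 0² + 1²)
  = |-1 + 0 - 1 + 5| / √(1 + 0 + 1)
  = |3| / √2
  = 3 / 1.414
  ≈ 2.121

2.121


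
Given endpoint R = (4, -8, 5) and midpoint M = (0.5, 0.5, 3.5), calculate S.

S = 2M - R
  = (2·0.5 - 4, 2·0.5 - (-8), 2·3.5 - 5)
  = (1 - 4, 1 + 8, 7 - 5)
  = (-3, 9, 2)

(-3, 9, 2)


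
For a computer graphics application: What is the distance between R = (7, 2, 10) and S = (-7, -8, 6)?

d = √[(x₂-x₁)² + (y₂-y₁)² + (z₂-z₁)²]
  = √[(-14)² + (-10)² + (-4)²]
  = √[196 + 100 + 16]
  = √312
  ≈ 17.66

17.66


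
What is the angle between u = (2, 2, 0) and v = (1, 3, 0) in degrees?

u·v = 2·1 + 2·3 + 0·0 = 2 + 6 + 0 = 8
|u| = √(2² + 2² + 0²) = √8 ≈ 2.828
|v| = √(1² + 3² + 0²) = √10 ≈ 3.162
cos θ = (u·v)/(|u||v|) = 8/(2.828·3.162) ≈ 0.8944
θ = arccos(0.8944) ≈ 26.57°

26.57°


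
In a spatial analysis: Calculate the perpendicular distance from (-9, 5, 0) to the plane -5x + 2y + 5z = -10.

distance = |a·x₀ + b·y₀ + c·z₀ - d| / √(a² + b² + c²)
  = |(-5)·(-9) + 2·5 + 5·0 - (-10)| / √((-5)² + 2² + 5²)
  = |45 + 10 + 0 + 10| / √(25 + 4 + 25)
  = |65| / √54
  = 65 / 7.348
  ≈ 8.845

8.845


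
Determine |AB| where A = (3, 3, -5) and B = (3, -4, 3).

d = √[(x₂-x₁)² + (y₂-y₁)² + (z₂-z₁)²]
  = √[0² + (-7)² + 8²]
  = √[0 + 49 + 64]
  = √113
  ≈ 10.63

10.63


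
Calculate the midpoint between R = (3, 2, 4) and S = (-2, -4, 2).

M = ((x₁+x₂)/2, (y₁+y₂)/2, (z₁+z₂)/2)
  = ((3 - 2)/2, (2 - 4)/2, (4 + 2)/2)
  = (1/2, -2/2, 6/2)
  = (0.5, -1, 3)

(0.5, -1, 3)


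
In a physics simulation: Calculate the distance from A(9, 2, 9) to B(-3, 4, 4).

d = √[(x₂-x₁)² + (y₂-y₁)² + (z₂-z₁)²]
  = √[(-12)² + 2² + (-5)²]
  = √[144 + 4 + 25]
  = √173
  ≈ 13.15

13.15


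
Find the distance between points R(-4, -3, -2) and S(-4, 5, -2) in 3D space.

d = √[(x₂-x₁)² + (y₂-y₁)² + (z₂-z₁)²]
  = √[0² + 8² + 0²]
  = √[0 + 64 + 0]
  = √64
  ≈ 8

8


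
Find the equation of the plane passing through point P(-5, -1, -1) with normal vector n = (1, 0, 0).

The plane through P with normal n = (a, b, c) satisfies n·(r - P) = 0,
i.e. ax + by + cz = a·x₀ + b·y₀ + c·z₀.
d = 1·(-5) + 0·(-1) + 0·(-1)
  = -5 + 0 + 0
  = -5
Equation: x = -5

x = -5


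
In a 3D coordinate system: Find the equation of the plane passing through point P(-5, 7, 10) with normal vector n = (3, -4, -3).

The plane through P with normal n = (a, b, c) satisfies n·(r - P) = 0,
i.e. ax + by + cz = a·x₀ + b·y₀ + c·z₀.
d = 3·(-5) + (-4)·7 + (-3)·10
  = -15 - 28 - 30
  = -73
Equation: 3x - 4y - 3z = -73

3x - 4y - 3z = -73


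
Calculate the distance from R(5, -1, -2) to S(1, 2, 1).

d = √[(x₂-x₁)² + (y₂-y₁)² + (z₂-z₁)²]
  = √[(-4)² + 3² + 3²]
  = √[16 + 9 + 9]
  = √34
  ≈ 5.831

5.831


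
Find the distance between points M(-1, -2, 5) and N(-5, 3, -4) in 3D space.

d = √[(x₂-x₁)² + (y₂-y₁)² + (z₂-z₁)²]
  = √[(-4)² + 5² + (-9)²]
  = √[16 + 25 + 81]
  = √122
  ≈ 11.05

11.05


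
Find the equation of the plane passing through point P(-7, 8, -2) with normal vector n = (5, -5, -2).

The plane through P with normal n = (a, b, c) satisfies n·(r - P) = 0,
i.e. ax + by + cz = a·x₀ + b·y₀ + c·z₀.
d = 5·(-7) + (-5)·8 + (-2)·(-2)
  = -35 - 40 + 4
  = -71
Equation: 5x - 5y - 2z = -71

5x - 5y - 2z = -71


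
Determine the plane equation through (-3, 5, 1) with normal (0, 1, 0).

The plane through P with normal n = (a, b, c) satisfies n·(r - P) = 0,
i.e. ax + by + cz = a·x₀ + b·y₀ + c·z₀.
d = 0·(-3) + 1·5 + 0·1
  = 0 + 5 + 0
  = 5
Equation: y = 5

y = 5


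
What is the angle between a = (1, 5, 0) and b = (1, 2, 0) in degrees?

a·b = 1·1 + 5·2 + 0·0 = 1 + 10 + 0 = 11
|a| = √(1² + 5² + 0²) = √26 ≈ 5.099
|b| = √(1² + 2² + 0²) = √5 ≈ 2.236
cos θ = (a·b)/(|a||b|) = 11/(5.099·2.236) ≈ 0.9648
θ = arccos(0.9648) ≈ 15.26°

15.26°


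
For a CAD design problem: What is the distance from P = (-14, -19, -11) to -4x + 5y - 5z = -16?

distance = |a·x₀ + b·y₀ + c·z₀ - d| / √(a² + b² + c²)
  = |(-4)·(-14) + 5·(-19) + (-5)·(-11) - (-16)| / √((-4)² + 5² + (-5)²)
  = |56 - 95 + 55 + 16| / √(16 + 25 + 25)
  = |32| / √66
  = 32 / 8.124
  ≈ 3.939

3.939


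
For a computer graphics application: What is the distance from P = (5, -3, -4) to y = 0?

distance = |a·x₀ + b·y₀ + c·z₀ - d| / √(a² + b² + c²)
  = |0·5 + 1·(-3) + 0·(-4) - 0| / √(0² + 1² + 0²)
  = |0 - 3 + 0 + 0| / √(0 + 1 + 0)
  = |-3| / √1
  = 3 / 1
  ≈ 3

3


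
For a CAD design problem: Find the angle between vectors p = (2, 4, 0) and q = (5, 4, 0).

p·q = 2·5 + 4·4 + 0·0 = 10 + 16 + 0 = 26
|p| = √(2² + 4² + 0²) = √20 ≈ 4.472
|q| = √(5² + 4² + 0²) = √41 ≈ 6.403
cos θ = (p·q)/(|p||q|) = 26/(4.472·6.403) ≈ 0.908
θ = arccos(0.908) ≈ 24.78°

24.78°


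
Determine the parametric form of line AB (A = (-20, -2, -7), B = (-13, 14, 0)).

Direction vector d = B - A = (-13 + 20, 14 + 2, 0 + 7) = (7, 16, 7)
Parametric form r = A + t·d:
x = -20 + 7t, y = -2 + 16t, z = -7 + 7t

x = -20 + 7t, y = -2 + 16t, z = -7 + 7t


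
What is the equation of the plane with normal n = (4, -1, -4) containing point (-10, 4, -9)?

The plane through P with normal n = (a, b, c) satisfies n·(r - P) = 0,
i.e. ax + by + cz = a·x₀ + b·y₀ + c·z₀.
d = 4·(-10) + (-1)·4 + (-4)·(-9)
  = -40 - 4 + 36
  = -8
Equation: 4x - y - 4z = -8

4x - y - 4z = -8


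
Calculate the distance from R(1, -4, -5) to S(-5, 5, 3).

d = √[(x₂-x₁)² + (y₂-y₁)² + (z₂-z₁)²]
  = √[(-6)² + 9² + 8²]
  = √[36 + 81 + 64]
  = √181
  ≈ 13.45

13.45


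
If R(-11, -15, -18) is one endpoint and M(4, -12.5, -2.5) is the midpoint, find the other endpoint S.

S = 2M - R
  = (2·4 - (-11), 2·(-12.5) - (-15), 2·(-2.5) - (-18))
  = (8 + 11, -25 + 15, -5 + 18)
  = (19, -10, 13)

(19, -10, 13)


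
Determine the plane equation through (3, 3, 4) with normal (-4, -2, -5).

The plane through P with normal n = (a, b, c) satisfies n·(r - P) = 0,
i.e. ax + by + cz = a·x₀ + b·y₀ + c·z₀.
d = (-4)·3 + (-2)·3 + (-5)·4
  = -12 - 6 - 20
  = -38
Equation: -4x - 2y - 5z = -38

-4x - 2y - 5z = -38


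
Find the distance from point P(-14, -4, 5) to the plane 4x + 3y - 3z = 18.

distance = |a·x₀ + b·y₀ + c·z₀ - d| / √(a² + b² + c²)
  = |4·(-14) + 3·(-4) + (-3)·5 - 18| / √(4² + 3² + (-3)²)
  = |-56 - 12 - 15 - 18| / √(16 + 9 + 9)
  = |-101| / √34
  = 101 / 5.831
  ≈ 17.32

17.32


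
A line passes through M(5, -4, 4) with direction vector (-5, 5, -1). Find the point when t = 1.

P(t) = M + t·d
  = (5 + (-5)·1, -4 + 5·1, 4 + (-1)·1)
  = (5 - 5, -4 + 5, 4 - 1)
  = (0, 1, 3)

(0, 1, 3)


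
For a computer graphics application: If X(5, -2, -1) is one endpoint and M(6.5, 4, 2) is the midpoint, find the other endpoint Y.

Y = 2M - X
  = (2·6.5 - 5, 2·4 - (-2), 2·2 - (-1))
  = (13 - 5, 8 + 2, 4 + 1)
  = (8, 10, 5)

(8, 10, 5)


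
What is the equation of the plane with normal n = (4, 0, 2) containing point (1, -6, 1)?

The plane through P with normal n = (a, b, c) satisfies n·(r - P) = 0,
i.e. ax + by + cz = a·x₀ + b·y₀ + c·z₀.
d = 4·1 + 0·(-6) + 2·1
  = 4 + 0 + 2
  = 6
Equation: 4x + 2z = 6

4x + 2z = 6


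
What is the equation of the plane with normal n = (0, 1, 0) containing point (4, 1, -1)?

The plane through P with normal n = (a, b, c) satisfies n·(r - P) = 0,
i.e. ax + by + cz = a·x₀ + b·y₀ + c·z₀.
d = 0·4 + 1·1 + 0·(-1)
  = 0 + 1 + 0
  = 1
Equation: y = 1

y = 1


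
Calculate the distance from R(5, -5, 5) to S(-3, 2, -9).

d = √[(x₂-x₁)² + (y₂-y₁)² + (z₂-z₁)²]
  = √[(-8)² + 7² + (-14)²]
  = √[64 + 49 + 196]
  = √309
  ≈ 17.58

17.58


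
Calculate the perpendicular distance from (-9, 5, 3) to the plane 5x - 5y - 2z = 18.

distance = |a·x₀ + b·y₀ + c·z₀ - d| / √(a² + b² + c²)
  = |5·(-9) + (-5)·5 + (-2)·3 - 18| / √(5² + (-5)² + (-2)²)
  = |-45 - 25 - 6 - 18| / √(25 + 25 + 4)
  = |-94| / √54
  = 94 / 7.348
  ≈ 12.79

12.79


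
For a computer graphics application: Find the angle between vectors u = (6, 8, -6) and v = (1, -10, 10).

u·v = 6·1 + 8·(-10) + (-6)·10 = 6 - 80 - 60 = -134
|u| = √(6² + 8² + (-6)²) = √136 ≈ 11.66
|v| = √(1² + (-10)² + 10²) = √201 ≈ 14.18
cos θ = (u·v)/(|u||v|) = -134/(11.66·14.18) ≈ -0.8105
θ = arccos(-0.8105) ≈ 144.1°

144.1°


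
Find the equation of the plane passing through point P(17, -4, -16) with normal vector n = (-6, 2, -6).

The plane through P with normal n = (a, b, c) satisfies n·(r - P) = 0,
i.e. ax + by + cz = a·x₀ + b·y₀ + c·z₀.
d = (-6)·17 + 2·(-4) + (-6)·(-16)
  = -102 - 8 + 96
  = -14
Equation: -6x + 2y - 6z = -14

-6x + 2y - 6z = -14


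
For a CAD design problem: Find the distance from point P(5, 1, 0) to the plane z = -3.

distance = |a·x₀ + b·y₀ + c·z₀ - d| / √(a² + b² + c²)
  = |0·5 + 0·1 + 1·0 - (-3)| / √(0² + 0² + 1²)
  = |0 + 0 + 0 + 3| / √(0 + 0 + 1)
  = |3| / √1
  = 3 / 1
  ≈ 3

3


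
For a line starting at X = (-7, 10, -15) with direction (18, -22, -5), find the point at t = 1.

P(t) = X + t·d
  = (-7 + 18·1, 10 + (-22)·1, -15 + (-5)·1)
  = (-7 + 18, 10 - 22, -15 - 5)
  = (11, -12, -20)

(11, -12, -20)


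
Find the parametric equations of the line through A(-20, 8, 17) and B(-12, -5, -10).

Direction vector d = B - A = (-12 + 20, -5 - 8, -10 - 17) = (8, -13, -27)
Parametric form r = A + t·d:
x = -20 + 8t, y = 8 - 13t, z = 17 - 27t

x = -20 + 8t, y = 8 - 13t, z = 17 - 27t


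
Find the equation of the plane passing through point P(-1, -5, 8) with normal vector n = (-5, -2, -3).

The plane through P with normal n = (a, b, c) satisfies n·(r - P) = 0,
i.e. ax + by + cz = a·x₀ + b·y₀ + c·z₀.
d = (-5)·(-1) + (-2)·(-5) + (-3)·8
  = 5 + 10 - 24
  = -9
Equation: -5x - 2y - 3z = -9

-5x - 2y - 3z = -9


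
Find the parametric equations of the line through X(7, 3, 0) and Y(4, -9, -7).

Direction vector d = Y - X = (4 - 7, -9 - 3, -7 + 0) = (-3, -12, -7)
Parametric form r = X + t·d:
x = 7 - 3t, y = 3 - 12t, z = 0 - 7t

x = 7 - 3t, y = 3 - 12t, z = 0 - 7t


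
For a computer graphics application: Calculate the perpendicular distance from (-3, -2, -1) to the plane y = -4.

distance = |a·x₀ + b·y₀ + c·z₀ - d| / √(a² + b² + c²)
  = |0·(-3) + 1·(-2) + 0·(-1) - (-4)| / √(0² + 1² + 0²)
  = |0 - 2 + 0 + 4| / √(0 + 1 + 0)
  = |2| / √1
  = 2 / 1
  ≈ 2

2


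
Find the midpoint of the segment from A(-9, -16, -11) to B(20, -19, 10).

M = ((x₁+x₂)/2, (y₁+y₂)/2, (z₁+z₂)/2)
  = ((-9 + 20)/2, (-16 - 19)/2, (-11 + 10)/2)
  = (11/2, -35/2, -1/2)
  = (5.5, -17.5, -0.5)

(5.5, -17.5, -0.5)


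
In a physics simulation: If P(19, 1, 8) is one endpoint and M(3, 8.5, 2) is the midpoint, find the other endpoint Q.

Q = 2M - P
  = (2·3 - 19, 2·8.5 - 1, 2·2 - 8)
  = (6 - 19, 17 - 1, 4 - 8)
  = (-13, 16, -4)

(-13, 16, -4)


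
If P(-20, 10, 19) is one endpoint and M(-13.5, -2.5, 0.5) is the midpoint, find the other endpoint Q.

Q = 2M - P
  = (2·(-13.5) - (-20), 2·(-2.5) - 10, 2·0.5 - 19)
  = (-27 + 20, -5 - 10, 1 - 19)
  = (-7, -15, -18)

(-7, -15, -18)


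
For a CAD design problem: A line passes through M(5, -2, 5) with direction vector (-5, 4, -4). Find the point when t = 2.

P(t) = M + t·d
  = (5 + (-5)·2, -2 + 4·2, 5 + (-4)·2)
  = (5 - 10, -2 + 8, 5 - 8)
  = (-5, 6, -3)

(-5, 6, -3)


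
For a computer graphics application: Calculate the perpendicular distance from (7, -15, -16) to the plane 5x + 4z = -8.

distance = |a·x₀ + b·y₀ + c·z₀ - d| / √(a² + b² + c²)
  = |5·7 + 0·(-15) + 4·(-16) - (-8)| / √(5² + 0² + 4²)
  = |35 + 0 - 64 + 8| / √(25 + 0 + 16)
  = |-21| / √41
  = 21 / 6.403
  ≈ 3.28

3.28


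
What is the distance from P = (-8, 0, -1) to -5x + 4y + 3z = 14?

distance = |a·x₀ + b·y₀ + c·z₀ - d| / √(a² + b² + c²)
  = |(-5)·(-8) + 4·0 + 3·(-1) - 14| / √((-5)² + 4² + 3²)
  = |40 + 0 - 3 - 14| / √(25 + 16 + 9)
  = |23| / √50
  = 23 / 7.071
  ≈ 3.253

3.253


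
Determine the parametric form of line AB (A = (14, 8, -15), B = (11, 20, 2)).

Direction vector d = B - A = (11 - 14, 20 - 8, 2 + 15) = (-3, 12, 17)
Parametric form r = A + t·d:
x = 14 - 3t, y = 8 + 12t, z = -15 + 17t

x = 14 - 3t, y = 8 + 12t, z = -15 + 17t


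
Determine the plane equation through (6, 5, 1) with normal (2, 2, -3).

The plane through P with normal n = (a, b, c) satisfies n·(r - P) = 0,
i.e. ax + by + cz = a·x₀ + b·y₀ + c·z₀.
d = 2·6 + 2·5 + (-3)·1
  = 12 + 10 - 3
  = 19
Equation: 2x + 2y - 3z = 19

2x + 2y - 3z = 19


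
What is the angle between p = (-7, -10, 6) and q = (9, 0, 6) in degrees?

p·q = (-7)·9 + (-10)·0 + 6·6 = -63 + 0 + 36 = -27
|p| = √((-7)² + (-10)² + 6²) = √185 ≈ 13.6
|q| = √(9² + 0² + 6²) = √117 ≈ 10.82
cos θ = (p·q)/(|p||q|) = -27/(13.6·10.82) ≈ -0.1835
θ = arccos(-0.1835) ≈ 100.6°

100.6°


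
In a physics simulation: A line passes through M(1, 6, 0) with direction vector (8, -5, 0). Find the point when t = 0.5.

P(t) = M + t·d
  = (1 + 8·0.5, 6 + (-5)·0.5, 0 + 0·0.5)
  = (1 + 4, 6 - 2.5, 0 + 0)
  = (5, 3.5, 0)

(5, 3.5, 0)


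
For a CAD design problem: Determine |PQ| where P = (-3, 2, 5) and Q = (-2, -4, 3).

d = √[(x₂-x₁)² + (y₂-y₁)² + (z₂-z₁)²]
  = √[1² + (-6)² + (-2)²]
  = √[1 + 36 + 4]
  = √41
  ≈ 6.403

6.403


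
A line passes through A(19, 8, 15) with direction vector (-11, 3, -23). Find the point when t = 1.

P(t) = A + t·d
  = (19 + (-11)·1, 8 + 3·1, 15 + (-23)·1)
  = (19 - 11, 8 + 3, 15 - 23)
  = (8, 11, -8)

(8, 11, -8)


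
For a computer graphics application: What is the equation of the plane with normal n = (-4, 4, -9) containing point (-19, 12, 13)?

The plane through P with normal n = (a, b, c) satisfies n·(r - P) = 0,
i.e. ax + by + cz = a·x₀ + b·y₀ + c·z₀.
d = (-4)·(-19) + 4·12 + (-9)·13
  = 76 + 48 - 117
  = 7
Equation: -4x + 4y - 9z = 7

-4x + 4y - 9z = 7


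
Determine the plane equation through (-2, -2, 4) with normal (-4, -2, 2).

The plane through P with normal n = (a, b, c) satisfies n·(r - P) = 0,
i.e. ax + by + cz = a·x₀ + b·y₀ + c·z₀.
d = (-4)·(-2) + (-2)·(-2) + 2·4
  = 8 + 4 + 8
  = 20
Equation: -4x - 2y + 2z = 20

-4x - 2y + 2z = 20


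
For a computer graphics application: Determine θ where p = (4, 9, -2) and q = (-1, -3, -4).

p·q = 4·(-1) + 9·(-3) + (-2)·(-4) = -4 - 27 + 8 = -23
|p| = √(4² + 9² + (-2)²) = √101 ≈ 10.05
|q| = √((-1)² + (-3)² + (-4)²) = √26 ≈ 5.099
cos θ = (p·q)/(|p||q|) = -23/(10.05·5.099) ≈ -0.4488
θ = arccos(-0.4488) ≈ 116.7°

116.7°


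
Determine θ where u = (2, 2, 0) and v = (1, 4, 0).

u·v = 2·1 + 2·4 + 0·0 = 2 + 8 + 0 = 10
|u| = √(2² + 2² + 0²) = √8 ≈ 2.828
|v| = √(1² + 4² + 0²) = √17 ≈ 4.123
cos θ = (u·v)/(|u||v|) = 10/(2.828·4.123) ≈ 0.8575
θ = arccos(0.8575) ≈ 30.96°

30.96°


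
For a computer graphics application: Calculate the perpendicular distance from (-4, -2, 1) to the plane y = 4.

distance = |a·x₀ + b·y₀ + c·z₀ - d| / √(a² + b² + c²)
  = |0·(-4) + 1·(-2) + 0·1 - 4| / √(0² + 1² + 0²)
  = |0 - 2 + 0 - 4| / √(0 + 1 + 0)
  = |-6| / √1
  = 6 / 1
  ≈ 6

6


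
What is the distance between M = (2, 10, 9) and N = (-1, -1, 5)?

d = √[(x₂-x₁)² + (y₂-y₁)² + (z₂-z₁)²]
  = √[(-3)² + (-11)² + (-4)²]
  = √[9 + 121 + 16]
  = √146
  ≈ 12.08

12.08


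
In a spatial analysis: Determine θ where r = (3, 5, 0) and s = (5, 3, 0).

r·s = 3·5 + 5·3 + 0·0 = 15 + 15 + 0 = 30
|r| = √(3² + 5² + 0²) = √34 ≈ 5.831
|s| = √(5² + 3² + 0²) = √34 ≈ 5.831
cos θ = (r·s)/(|r||s|) = 30/(5.831·5.831) ≈ 0.8824
θ = arccos(0.8824) ≈ 28.07°

28.07°


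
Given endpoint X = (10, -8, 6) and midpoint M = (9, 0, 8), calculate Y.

Y = 2M - X
  = (2·9 - 10, 2·0 - (-8), 2·8 - 6)
  = (18 - 10, 0 + 8, 16 - 6)
  = (8, 8, 10)

(8, 8, 10)


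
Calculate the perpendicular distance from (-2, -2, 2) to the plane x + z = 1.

distance = |a·x₀ + b·y₀ + c·z₀ - d| / √(a² + b² + c²)
  = |1·(-2) + 0·(-2) + 1·2 - 1| / √(1² + 0² + 1²)
  = |-2 + 0 + 2 - 1| / √(1 + 0 + 1)
  = |-1| / √2
  = 1 / 1.414
  ≈ 0.7071

0.7071


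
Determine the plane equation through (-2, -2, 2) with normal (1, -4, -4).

The plane through P with normal n = (a, b, c) satisfies n·(r - P) = 0,
i.e. ax + by + cz = a·x₀ + b·y₀ + c·z₀.
d = 1·(-2) + (-4)·(-2) + (-4)·2
  = -2 + 8 - 8
  = -2
Equation: x - 4y - 4z = -2

x - 4y - 4z = -2


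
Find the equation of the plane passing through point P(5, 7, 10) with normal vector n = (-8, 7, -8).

The plane through P with normal n = (a, b, c) satisfies n·(r - P) = 0,
i.e. ax + by + cz = a·x₀ + b·y₀ + c·z₀.
d = (-8)·5 + 7·7 + (-8)·10
  = -40 + 49 - 80
  = -71
Equation: -8x + 7y - 8z = -71

-8x + 7y - 8z = -71


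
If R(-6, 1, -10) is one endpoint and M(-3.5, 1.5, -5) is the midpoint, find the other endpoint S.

S = 2M - R
  = (2·(-3.5) - (-6), 2·1.5 - 1, 2·(-5) - (-10))
  = (-7 + 6, 3 - 1, -10 + 10)
  = (-1, 2, 0)

(-1, 2, 0)


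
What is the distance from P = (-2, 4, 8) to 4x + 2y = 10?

distance = |a·x₀ + b·y₀ + c·z₀ - d| / √(a² + b² + c²)
  = |4·(-2) + 2·4 + 0·8 - 10| / √(4² + 2² + 0²)
  = |-8 + 8 + 0 - 10| / √(16 + 4 + 0)
  = |-10| / √20
  = 10 / 4.472
  ≈ 2.236

2.236


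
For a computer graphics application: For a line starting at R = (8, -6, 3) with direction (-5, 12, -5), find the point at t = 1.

P(t) = R + t·d
  = (8 + (-5)·1, -6 + 12·1, 3 + (-5)·1)
  = (8 - 5, -6 + 12, 3 - 5)
  = (3, 6, -2)

(3, 6, -2)


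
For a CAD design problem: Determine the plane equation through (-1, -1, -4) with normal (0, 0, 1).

The plane through P with normal n = (a, b, c) satisfies n·(r - P) = 0,
i.e. ax + by + cz = a·x₀ + b·y₀ + c·z₀.
d = 0·(-1) + 0·(-1) + 1·(-4)
  = 0 + 0 - 4
  = -4
Equation: z = -4

z = -4


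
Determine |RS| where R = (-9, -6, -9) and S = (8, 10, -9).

d = √[(x₂-x₁)² + (y₂-y₁)² + (z₂-z₁)²]
  = √[17² + 16² + 0²]
  = √[289 + 256 + 0]
  = √545
  ≈ 23.35

23.35


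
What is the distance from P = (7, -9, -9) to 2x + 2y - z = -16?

distance = |a·x₀ + b·y₀ + c·z₀ - d| / √(a² + b² + c²)
  = |2·7 + 2·(-9) + (-1)·(-9) - (-16)| / √(2² + 2² + (-1)²)
  = |14 - 18 + 9 + 16| / √(4 + 4 + 1)
  = |21| / √9
  = 21 / 3
  ≈ 7

7


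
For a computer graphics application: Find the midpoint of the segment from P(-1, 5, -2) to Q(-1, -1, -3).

M = ((x₁+x₂)/2, (y₁+y₂)/2, (z₁+z₂)/2)
  = ((-1 - 1)/2, (5 - 1)/2, (-2 - 3)/2)
  = (-2/2, 4/2, -5/2)
  = (-1, 2, -2.5)

(-1, 2, -2.5)


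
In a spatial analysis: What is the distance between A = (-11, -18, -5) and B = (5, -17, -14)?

d = √[(x₂-x₁)² + (y₂-y₁)² + (z₂-z₁)²]
  = √[16² + 1² + (-9)²]
  = √[256 + 1 + 81]
  = √338
  ≈ 18.38

18.38


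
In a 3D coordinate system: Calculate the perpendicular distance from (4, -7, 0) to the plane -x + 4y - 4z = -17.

distance = |a·x₀ + b·y₀ + c·z₀ - d| / √(a² + b² + c²)
  = |(-1)·4 + 4·(-7) + (-4)·0 - (-17)| / √((-1)² + 4² + (-4)²)
  = |-4 - 28 + 0 + 17| / √(1 + 16 + 16)
  = |-15| / √33
  = 15 / 5.745
  ≈ 2.611

2.611


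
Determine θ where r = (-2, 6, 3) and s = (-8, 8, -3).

r·s = (-2)·(-8) + 6·8 + 3·(-3) = 16 + 48 - 9 = 55
|r| = √((-2)² + 6² + 3²) = √49 ≈ 7
|s| = √((-8)² + 8² + (-3)²) = √137 ≈ 11.7
cos θ = (r·s)/(|r||s|) = 55/(7·11.7) ≈ 0.6713
θ = arccos(0.6713) ≈ 47.83°

47.83°


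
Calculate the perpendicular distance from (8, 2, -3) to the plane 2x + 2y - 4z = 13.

distance = |a·x₀ + b·y₀ + c·z₀ - d| / √(a² + b² + c²)
  = |2·8 + 2·2 + (-4)·(-3) - 13| / √(2² + 2² + (-4)²)
  = |16 + 4 + 12 - 13| / √(4 + 4 + 16)
  = |19| / √24
  = 19 / 4.899
  ≈ 3.878

3.878


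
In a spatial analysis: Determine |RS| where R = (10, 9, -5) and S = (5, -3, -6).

d = √[(x₂-x₁)² + (y₂-y₁)² + (z₂-z₁)²]
  = √[(-5)² + (-12)² + (-1)²]
  = √[25 + 144 + 1]
  = √170
  ≈ 13.04

13.04


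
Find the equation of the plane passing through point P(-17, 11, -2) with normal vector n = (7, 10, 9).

The plane through P with normal n = (a, b, c) satisfies n·(r - P) = 0,
i.e. ax + by + cz = a·x₀ + b·y₀ + c·z₀.
d = 7·(-17) + 10·11 + 9·(-2)
  = -119 + 110 - 18
  = -27
Equation: 7x + 10y + 9z = -27

7x + 10y + 9z = -27


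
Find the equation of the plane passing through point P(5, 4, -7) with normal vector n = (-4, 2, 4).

The plane through P with normal n = (a, b, c) satisfies n·(r - P) = 0,
i.e. ax + by + cz = a·x₀ + b·y₀ + c·z₀.
d = (-4)·5 + 2·4 + 4·(-7)
  = -20 + 8 - 28
  = -40
Equation: -4x + 2y + 4z = -40

-4x + 2y + 4z = -40


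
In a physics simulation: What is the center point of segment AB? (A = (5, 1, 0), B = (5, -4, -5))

M = ((x₁+x₂)/2, (y₁+y₂)/2, (z₁+z₂)/2)
  = ((5 + 5)/2, (1 - 4)/2, (0 - 5)/2)
  = (10/2, -3/2, -5/2)
  = (5, -1.5, -2.5)

(5, -1.5, -2.5)


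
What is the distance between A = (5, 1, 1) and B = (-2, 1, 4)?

d = √[(x₂-x₁)² + (y₂-y₁)² + (z₂-z₁)²]
  = √[(-7)² + 0² + 3²]
  = √[49 + 0 + 9]
  = √58
  ≈ 7.616

7.616


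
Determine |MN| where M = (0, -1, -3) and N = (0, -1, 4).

d = √[(x₂-x₁)² + (y₂-y₁)² + (z₂-z₁)²]
  = √[0² + 0² + 7²]
  = √[0 + 0 + 49]
  = √49
  ≈ 7

7


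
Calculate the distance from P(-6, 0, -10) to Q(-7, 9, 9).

d = √[(x₂-x₁)² + (y₂-y₁)² + (z₂-z₁)²]
  = √[(-1)² + 9² + 19²]
  = √[1 + 81 + 361]
  = √443
  ≈ 21.05

21.05


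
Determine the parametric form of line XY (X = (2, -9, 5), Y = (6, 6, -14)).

Direction vector d = Y - X = (6 - 2, 6 + 9, -14 - 5) = (4, 15, -19)
Parametric form r = X + t·d:
x = 2 + 4t, y = -9 + 15t, z = 5 - 19t

x = 2 + 4t, y = -9 + 15t, z = 5 - 19t


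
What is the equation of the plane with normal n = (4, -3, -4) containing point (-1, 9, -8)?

The plane through P with normal n = (a, b, c) satisfies n·(r - P) = 0,
i.e. ax + by + cz = a·x₀ + b·y₀ + c·z₀.
d = 4·(-1) + (-3)·9 + (-4)·(-8)
  = -4 - 27 + 32
  = 1
Equation: 4x - 3y - 4z = 1

4x - 3y - 4z = 1


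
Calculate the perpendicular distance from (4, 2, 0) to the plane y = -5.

distance = |a·x₀ + b·y₀ + c·z₀ - d| / √(a² + b² + c²)
  = |0·4 + 1·2 + 0·0 - (-5)| / √(0² + 1² + 0²)
  = |0 + 2 + 0 + 5| / √(0 + 1 + 0)
  = |7| / √1
  = 7 / 1
  ≈ 7

7


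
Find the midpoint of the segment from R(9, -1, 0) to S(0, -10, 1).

M = ((x₁+x₂)/2, (y₁+y₂)/2, (z₁+z₂)/2)
  = ((9 + 0)/2, (-1 - 10)/2, (0 + 1)/2)
  = (9/2, -11/2, 1/2)
  = (4.5, -5.5, 0.5)

(4.5, -5.5, 0.5)


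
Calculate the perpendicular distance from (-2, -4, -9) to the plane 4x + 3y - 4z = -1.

distance = |a·x₀ + b·y₀ + c·z₀ - d| / √(a² + b² + c²)
  = |4·(-2) + 3·(-4) + (-4)·(-9) - (-1)| / √(4² + 3² + (-4)²)
  = |-8 - 12 + 36 + 1| / √(16 + 9 + 16)
  = |17| / √41
  = 17 / 6.403
  ≈ 2.655

2.655


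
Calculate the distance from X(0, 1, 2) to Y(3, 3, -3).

d = √[(x₂-x₁)² + (y₂-y₁)² + (z₂-z₁)²]
  = √[3² + 2² + (-5)²]
  = √[9 + 4 + 25]
  = √38
  ≈ 6.164

6.164


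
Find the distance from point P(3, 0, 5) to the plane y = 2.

distance = |a·x₀ + b·y₀ + c·z₀ - d| / √(a² + b² + c²)
  = |0·3 + 1·0 + 0·5 - 2| / √(0² + 1² + 0²)
  = |0 + 0 + 0 - 2| / √(0 + 1 + 0)
  = |-2| / √1
  = 2 / 1
  ≈ 2

2


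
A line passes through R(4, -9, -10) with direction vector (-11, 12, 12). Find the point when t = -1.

P(t) = R + t·d
  = (4 + (-11)·(-1), -9 + 12·(-1), -10 + 12·(-1))
  = (4 + 11, -9 - 12, -10 - 12)
  = (15, -21, -22)

(15, -21, -22)


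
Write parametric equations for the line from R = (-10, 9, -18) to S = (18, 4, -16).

Direction vector d = S - R = (18 + 10, 4 - 9, -16 + 18) = (28, -5, 2)
Parametric form r = R + t·d:
x = -10 + 28t, y = 9 - 5t, z = -18 + 2t

x = -10 + 28t, y = 9 - 5t, z = -18 + 2t


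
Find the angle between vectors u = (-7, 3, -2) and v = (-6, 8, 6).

u·v = (-7)·(-6) + 3·8 + (-2)·6 = 42 + 24 - 12 = 54
|u| = √((-7)² + 3² + (-2)²) = √62 ≈ 7.874
|v| = √((-6)² + 8² + 6²) = √136 ≈ 11.66
cos θ = (u·v)/(|u||v|) = 54/(7.874·11.66) ≈ 0.5881
θ = arccos(0.5881) ≈ 53.98°

53.98°


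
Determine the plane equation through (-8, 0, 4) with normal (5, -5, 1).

The plane through P with normal n = (a, b, c) satisfies n·(r - P) = 0,
i.e. ax + by + cz = a·x₀ + b·y₀ + c·z₀.
d = 5·(-8) + (-5)·0 + 1·4
  = -40 + 0 + 4
  = -36
Equation: 5x - 5y + z = -36

5x - 5y + z = -36


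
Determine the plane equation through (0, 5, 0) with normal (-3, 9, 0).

The plane through P with normal n = (a, b, c) satisfies n·(r - P) = 0,
i.e. ax + by + cz = a·x₀ + b·y₀ + c·z₀.
d = (-3)·0 + 9·5 + 0·0
  = 0 + 45 + 0
  = 45
Equation: -3x + 9y = 45

-3x + 9y = 45


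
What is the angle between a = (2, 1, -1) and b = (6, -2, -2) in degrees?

a·b = 2·6 + 1·(-2) + (-1)·(-2) = 12 - 2 + 2 = 12
|a| = √(2² + 1² + (-1)²) = √6 ≈ 2.449
|b| = √(6² + (-2)² + (-2)²) = √44 ≈ 6.633
cos θ = (a·b)/(|a||b|) = 12/(2.449·6.633) ≈ 0.7385
θ = arccos(0.7385) ≈ 42.39°

42.39°


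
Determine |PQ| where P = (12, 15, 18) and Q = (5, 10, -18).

d = √[(x₂-x₁)² + (y₂-y₁)² + (z₂-z₁)²]
  = √[(-7)² + (-5)² + (-36)²]
  = √[49 + 25 + 1296]
  = √1370
  ≈ 37.01

37.01


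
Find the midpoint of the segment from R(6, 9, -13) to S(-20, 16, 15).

M = ((x₁+x₂)/2, (y₁+y₂)/2, (z₁+z₂)/2)
  = ((6 - 20)/2, (9 + 16)/2, (-13 + 15)/2)
  = (-14/2, 25/2, 2/2)
  = (-7, 12.5, 1)

(-7, 12.5, 1)


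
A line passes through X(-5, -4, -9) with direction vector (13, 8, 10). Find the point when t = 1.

P(t) = X + t·d
  = (-5 + 13·1, -4 + 8·1, -9 + 10·1)
  = (-5 + 13, -4 + 8, -9 + 10)
  = (8, 4, 1)

(8, 4, 1)


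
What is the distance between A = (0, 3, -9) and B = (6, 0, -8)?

d = √[(x₂-x₁)² + (y₂-y₁)² + (z₂-z₁)²]
  = √[6² + (-3)² + 1²]
  = √[36 + 9 + 1]
  = √46
  ≈ 6.782

6.782


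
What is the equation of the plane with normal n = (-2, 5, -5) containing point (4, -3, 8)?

The plane through P with normal n = (a, b, c) satisfies n·(r - P) = 0,
i.e. ax + by + cz = a·x₀ + b·y₀ + c·z₀.
d = (-2)·4 + 5·(-3) + (-5)·8
  = -8 - 15 - 40
  = -63
Equation: -2x + 5y - 5z = -63

-2x + 5y - 5z = -63


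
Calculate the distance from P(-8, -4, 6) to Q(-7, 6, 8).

d = √[(x₂-x₁)² + (y₂-y₁)² + (z₂-z₁)²]
  = √[1² + 10² + 2²]
  = √[1 + 100 + 4]
  = √105
  ≈ 10.25

10.25


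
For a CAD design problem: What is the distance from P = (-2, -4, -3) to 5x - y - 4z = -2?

distance = |a·x₀ + b·y₀ + c·z₀ - d| / √(a² + b² + c²)
  = |5·(-2) + (-1)·(-4) + (-4)·(-3) - (-2)| / √(5² + (-1)² + (-4)²)
  = |-10 + 4 + 12 + 2| / √(25 + 1 + 16)
  = |8| / √42
  = 8 / 6.481
  ≈ 1.234

1.234


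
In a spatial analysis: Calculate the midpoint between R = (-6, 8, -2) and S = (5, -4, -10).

M = ((x₁+x₂)/2, (y₁+y₂)/2, (z₁+z₂)/2)
  = ((-6 + 5)/2, (8 - 4)/2, (-2 - 10)/2)
  = (-1/2, 4/2, -12/2)
  = (-0.5, 2, -6)

(-0.5, 2, -6)


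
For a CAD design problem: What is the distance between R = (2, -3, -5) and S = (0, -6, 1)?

d = √[(x₂-x₁)² + (y₂-y₁)² + (z₂-z₁)²]
  = √[(-2)² + (-3)² + 6²]
  = √[4 + 9 + 36]
  = √49
  ≈ 7

7


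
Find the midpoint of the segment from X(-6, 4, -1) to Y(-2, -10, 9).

M = ((x₁+x₂)/2, (y₁+y₂)/2, (z₁+z₂)/2)
  = ((-6 - 2)/2, (4 - 10)/2, (-1 + 9)/2)
  = (-8/2, -6/2, 8/2)
  = (-4, -3, 4)

(-4, -3, 4)


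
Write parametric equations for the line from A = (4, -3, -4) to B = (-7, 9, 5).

Direction vector d = B - A = (-7 - 4, 9 + 3, 5 + 4) = (-11, 12, 9)
Parametric form r = A + t·d:
x = 4 - 11t, y = -3 + 12t, z = -4 + 9t

x = 4 - 11t, y = -3 + 12t, z = -4 + 9t


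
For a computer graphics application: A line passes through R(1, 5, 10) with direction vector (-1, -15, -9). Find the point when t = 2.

P(t) = R + t·d
  = (1 + (-1)·2, 5 + (-15)·2, 10 + (-9)·2)
  = (1 - 2, 5 - 30, 10 - 18)
  = (-1, -25, -8)

(-1, -25, -8)


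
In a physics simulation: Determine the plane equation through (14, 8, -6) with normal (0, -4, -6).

The plane through P with normal n = (a, b, c) satisfies n·(r - P) = 0,
i.e. ax + by + cz = a·x₀ + b·y₀ + c·z₀.
d = 0·14 + (-4)·8 + (-6)·(-6)
  = 0 - 32 + 36
  = 4
Equation: -4y - 6z = 4

-4y - 6z = 4


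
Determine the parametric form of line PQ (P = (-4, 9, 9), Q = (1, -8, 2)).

Direction vector d = Q - P = (1 + 4, -8 - 9, 2 - 9) = (5, -17, -7)
Parametric form r = P + t·d:
x = -4 + 5t, y = 9 - 17t, z = 9 - 7t

x = -4 + 5t, y = 9 - 17t, z = 9 - 7t


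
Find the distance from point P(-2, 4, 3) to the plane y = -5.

distance = |a·x₀ + b·y₀ + c·z₀ - d| / √(a² + b² + c²)
  = |0·(-2) + 1·4 + 0·3 - (-5)| / √(0² + 1² + 0²)
  = |0 + 4 + 0 + 5| / √(0 + 1 + 0)
  = |9| / √1
  = 9 / 1
  ≈ 9

9


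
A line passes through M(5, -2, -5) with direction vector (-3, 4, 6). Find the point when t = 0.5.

P(t) = M + t·d
  = (5 + (-3)·0.5, -2 + 4·0.5, -5 + 6·0.5)
  = (5 - 1.5, -2 + 2, -5 + 3)
  = (3.5, 0, -2)

(3.5, 0, -2)


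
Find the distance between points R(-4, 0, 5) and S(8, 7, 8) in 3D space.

d = √[(x₂-x₁)² + (y₂-y₁)² + (z₂-z₁)²]
  = √[12² + 7² + 3²]
  = √[144 + 49 + 9]
  = √202
  ≈ 14.21

14.21


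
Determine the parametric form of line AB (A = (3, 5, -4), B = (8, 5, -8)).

Direction vector d = B - A = (8 - 3, 5 - 5, -8 + 4) = (5, 0, -4)
Parametric form r = A + t·d:
x = 3 + 5t, y = 5, z = -4 - 4t

x = 3 + 5t, y = 5, z = -4 - 4t


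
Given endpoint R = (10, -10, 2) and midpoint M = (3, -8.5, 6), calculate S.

S = 2M - R
  = (2·3 - 10, 2·(-8.5) - (-10), 2·6 - 2)
  = (6 - 10, -17 + 10, 12 - 2)
  = (-4, -7, 10)

(-4, -7, 10)


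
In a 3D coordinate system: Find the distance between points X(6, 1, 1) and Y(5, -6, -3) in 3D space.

d = √[(x₂-x₁)² + (y₂-y₁)² + (z₂-z₁)²]
  = √[(-1)² + (-7)² + (-4)²]
  = √[1 + 49 + 16]
  = √66
  ≈ 8.124

8.124


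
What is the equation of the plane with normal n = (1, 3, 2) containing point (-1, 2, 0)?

The plane through P with normal n = (a, b, c) satisfies n·(r - P) = 0,
i.e. ax + by + cz = a·x₀ + b·y₀ + c·z₀.
d = 1·(-1) + 3·2 + 2·0
  = -1 + 6 + 0
  = 5
Equation: x + 3y + 2z = 5

x + 3y + 2z = 5


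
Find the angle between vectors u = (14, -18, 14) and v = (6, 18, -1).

u·v = 14·6 + (-18)·18 + 14·(-1) = 84 - 324 - 14 = -254
|u| = √(14² + (-18)² + 14²) = √716 ≈ 26.76
|v| = √(6² + 18² + (-1)²) = √361 ≈ 19
cos θ = (u·v)/(|u||v|) = -254/(26.76·19) ≈ -0.4996
θ = arccos(-0.4996) ≈ 120°

120°


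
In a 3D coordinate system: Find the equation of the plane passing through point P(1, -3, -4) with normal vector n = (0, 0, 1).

The plane through P with normal n = (a, b, c) satisfies n·(r - P) = 0,
i.e. ax + by + cz = a·x₀ + b·y₀ + c·z₀.
d = 0·1 + 0·(-3) + 1·(-4)
  = 0 + 0 - 4
  = -4
Equation: z = -4

z = -4


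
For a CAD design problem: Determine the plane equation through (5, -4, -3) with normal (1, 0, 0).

The plane through P with normal n = (a, b, c) satisfies n·(r - P) = 0,
i.e. ax + by + cz = a·x₀ + b·y₀ + c·z₀.
d = 1·5 + 0·(-4) + 0·(-3)
  = 5 + 0 + 0
  = 5
Equation: x = 5

x = 5


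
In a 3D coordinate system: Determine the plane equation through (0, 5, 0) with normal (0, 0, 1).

The plane through P with normal n = (a, b, c) satisfies n·(r - P) = 0,
i.e. ax + by + cz = a·x₀ + b·y₀ + c·z₀.
d = 0·0 + 0·5 + 1·0
  = 0 + 0 + 0
  = 0
Equation: z = 0

z = 0


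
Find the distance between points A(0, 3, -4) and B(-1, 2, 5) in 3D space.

d = √[(x₂-x₁)² + (y₂-y₁)² + (z₂-z₁)²]
  = √[(-1)² + (-1)² + 9²]
  = √[1 + 1 + 81]
  = √83
  ≈ 9.11

9.11


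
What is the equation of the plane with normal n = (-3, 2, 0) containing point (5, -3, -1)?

The plane through P with normal n = (a, b, c) satisfies n·(r - P) = 0,
i.e. ax + by + cz = a·x₀ + b·y₀ + c·z₀.
d = (-3)·5 + 2·(-3) + 0·(-1)
  = -15 - 6 + 0
  = -21
Equation: -3x + 2y = -21

-3x + 2y = -21


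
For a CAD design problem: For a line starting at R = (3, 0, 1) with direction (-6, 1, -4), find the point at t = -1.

P(t) = R + t·d
  = (3 + (-6)·(-1), 0 + 1·(-1), 1 + (-4)·(-1))
  = (3 + 6, 0 - 1, 1 + 4)
  = (9, -1, 5)

(9, -1, 5)


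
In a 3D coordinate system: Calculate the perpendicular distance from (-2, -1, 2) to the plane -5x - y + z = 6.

distance = |a·x₀ + b·y₀ + c·z₀ - d| / √(a² + b² + c²)
  = |(-5)·(-2) + (-1)·(-1) + 1·2 - 6| / √((-5)² + (-1)² + 1²)
  = |10 + 1 + 2 - 6| / √(25 + 1 + 1)
  = |7| / √27
  = 7 / 5.196
  ≈ 1.347

1.347


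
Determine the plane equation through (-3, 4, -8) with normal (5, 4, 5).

The plane through P with normal n = (a, b, c) satisfies n·(r - P) = 0,
i.e. ax + by + cz = a·x₀ + b·y₀ + c·z₀.
d = 5·(-3) + 4·4 + 5·(-8)
  = -15 + 16 - 40
  = -39
Equation: 5x + 4y + 5z = -39

5x + 4y + 5z = -39


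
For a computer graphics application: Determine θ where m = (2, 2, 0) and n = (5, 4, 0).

m·n = 2·5 + 2·4 + 0·0 = 10 + 8 + 0 = 18
|m| = √(2² + 2² + 0²) = √8 ≈ 2.828
|n| = √(5² + 4² + 0²) = √41 ≈ 6.403
cos θ = (m·n)/(|m||n|) = 18/(2.828·6.403) ≈ 0.9939
θ = arccos(0.9939) ≈ 6.34°

6.34°


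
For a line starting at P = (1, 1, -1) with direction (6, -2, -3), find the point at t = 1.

P(t) = P + t·d
  = (1 + 6·1, 1 + (-2)·1, -1 + (-3)·1)
  = (1 + 6, 1 - 2, -1 - 3)
  = (7, -1, -4)

(7, -1, -4)


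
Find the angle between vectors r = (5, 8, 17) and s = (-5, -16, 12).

r·s = 5·(-5) + 8·(-16) + 17·12 = -25 - 128 + 204 = 51
|r| = √(5² + 8² + 17²) = √378 ≈ 19.44
|s| = √((-5)² + (-16)² + 12²) = √425 ≈ 20.62
cos θ = (r·s)/(|r||s|) = 51/(19.44·20.62) ≈ 0.1272
θ = arccos(0.1272) ≈ 82.69°

82.69°


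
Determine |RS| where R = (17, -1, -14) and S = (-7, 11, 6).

d = √[(x₂-x₁)² + (y₂-y₁)² + (z₂-z₁)²]
  = √[(-24)² + 12² + 20²]
  = √[576 + 144 + 400]
  = √1120
  ≈ 33.47

33.47


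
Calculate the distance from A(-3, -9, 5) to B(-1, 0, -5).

d = √[(x₂-x₁)² + (y₂-y₁)² + (z₂-z₁)²]
  = √[2² + 9² + (-10)²]
  = √[4 + 81 + 100]
  = √185
  ≈ 13.6

13.6


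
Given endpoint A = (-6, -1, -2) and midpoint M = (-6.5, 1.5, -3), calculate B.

B = 2M - A
  = (2·(-6.5) - (-6), 2·1.5 - (-1), 2·(-3) - (-2))
  = (-13 + 6, 3 + 1, -6 + 2)
  = (-7, 4, -4)

(-7, 4, -4)


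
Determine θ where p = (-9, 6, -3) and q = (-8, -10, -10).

p·q = (-9)·(-8) + 6·(-10) + (-3)·(-10) = 72 - 60 + 30 = 42
|p| = √((-9)² + 6² + (-3)²) = √126 ≈ 11.22
|q| = √((-8)² + (-10)² + (-10)²) = √264 ≈ 16.25
cos θ = (p·q)/(|p||q|) = 42/(11.22·16.25) ≈ 0.2303
θ = arccos(0.2303) ≈ 76.69°

76.69°


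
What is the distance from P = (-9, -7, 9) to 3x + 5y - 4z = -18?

distance = |a·x₀ + b·y₀ + c·z₀ - d| / √(a² + b² + c²)
  = |3·(-9) + 5·(-7) + (-4)·9 - (-18)| / √(3² + 5² + (-4)²)
  = |-27 - 35 - 36 + 18| / √(9 + 25 + 16)
  = |-80| / √50
  = 80 / 7.071
  ≈ 11.31

11.31


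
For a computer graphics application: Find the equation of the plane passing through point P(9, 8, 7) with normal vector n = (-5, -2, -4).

The plane through P with normal n = (a, b, c) satisfies n·(r - P) = 0,
i.e. ax + by + cz = a·x₀ + b·y₀ + c·z₀.
d = (-5)·9 + (-2)·8 + (-4)·7
  = -45 - 16 - 28
  = -89
Equation: -5x - 2y - 4z = -89

-5x - 2y - 4z = -89
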